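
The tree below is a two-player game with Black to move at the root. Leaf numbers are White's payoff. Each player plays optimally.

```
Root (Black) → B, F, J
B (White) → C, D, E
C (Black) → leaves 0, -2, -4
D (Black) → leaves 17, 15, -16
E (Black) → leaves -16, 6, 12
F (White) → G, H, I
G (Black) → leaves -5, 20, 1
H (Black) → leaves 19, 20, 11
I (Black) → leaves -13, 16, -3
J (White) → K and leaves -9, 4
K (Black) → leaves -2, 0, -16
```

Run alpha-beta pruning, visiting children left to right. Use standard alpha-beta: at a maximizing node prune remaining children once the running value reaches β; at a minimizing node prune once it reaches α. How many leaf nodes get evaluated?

C [α=-∞,β=+∞]: v=-4
D [α=-4,β=+∞]: v=-16
E [α=-4,β=+∞]: v=-16 after child 1 ≤ α → α-cutoff, skip 2
B [α=-∞,β=+∞]: v=-4
G [α=-∞,β=-4]: v=-5
H [α=-5,β=-4]: v=11
F [α=-∞,β=-4]: v=11 after child 2 ≥ β → β-cutoff, skip 1
K [α=-∞,β=-4]: v=-16
J [α=-∞,β=-4]: v=4
Root [α=-∞,β=+∞]: v=-4
Leaves evaluated: 18 of 23.

18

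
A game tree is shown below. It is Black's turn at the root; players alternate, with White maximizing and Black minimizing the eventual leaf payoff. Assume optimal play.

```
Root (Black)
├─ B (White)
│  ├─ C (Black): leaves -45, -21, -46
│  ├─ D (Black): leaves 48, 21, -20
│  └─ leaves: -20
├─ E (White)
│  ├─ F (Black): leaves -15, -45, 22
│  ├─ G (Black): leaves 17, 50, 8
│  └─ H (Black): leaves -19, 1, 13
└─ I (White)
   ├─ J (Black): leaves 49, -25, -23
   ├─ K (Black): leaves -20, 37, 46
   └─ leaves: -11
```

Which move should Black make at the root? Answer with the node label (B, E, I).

C (Black): min(-45, -21, -46) = -46
D (Black): min(48, 21, -20) = -20
B (White): max(-46, -20, -20) = -20
F (Black): min(-15, -45, 22) = -45
G (Black): min(17, 50, 8) = 8
H (Black): min(-19, 1, 13) = -19
E (White): max(-45, 8, -19) = 8
J (Black): min(49, -25, -23) = -25
K (Black): min(-20, 37, 46) = -20
I (White): max(-25, -20, -11) = -11
Root (Black): min(-20, 8, -11) = -20
Black picks the child with the lowest value: B (value -20).

B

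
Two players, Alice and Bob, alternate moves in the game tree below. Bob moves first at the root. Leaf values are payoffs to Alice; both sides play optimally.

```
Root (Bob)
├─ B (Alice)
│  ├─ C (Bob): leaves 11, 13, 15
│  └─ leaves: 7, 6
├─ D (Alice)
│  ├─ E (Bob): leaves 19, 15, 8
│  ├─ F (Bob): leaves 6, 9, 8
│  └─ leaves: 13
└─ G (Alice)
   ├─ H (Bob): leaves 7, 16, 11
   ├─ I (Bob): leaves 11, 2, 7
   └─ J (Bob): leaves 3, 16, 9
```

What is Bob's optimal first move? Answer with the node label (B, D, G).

C (Bob): min(11, 13, 15) = 11
B (Alice): max(11, 7, 6) = 11
E (Bob): min(19, 15, 8) = 8
F (Bob): min(6, 9, 8) = 6
D (Alice): max(8, 6, 13) = 13
H (Bob): min(7, 16, 11) = 7
I (Bob): min(11, 2, 7) = 2
J (Bob): min(3, 16, 9) = 3
G (Alice): max(7, 2, 3) = 7
Root (Bob): min(11, 13, 7) = 7
Bob picks the child with the lowest value: G (value 7).

G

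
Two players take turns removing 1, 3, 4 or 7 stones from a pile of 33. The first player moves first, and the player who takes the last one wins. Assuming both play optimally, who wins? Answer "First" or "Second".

First

i:   0  1  2  3  4  5  6  7  8  9 10 11 12 13 14 15 16 17 18 19 20 21 22 23 24 25 26 27 28 29 30 31 32 33
     L  W  L  W  W  W  W  W  L  W  L  W  W  W  W  W  L  W  L  W  W  W  W  W  L  W  L  W  W  W  W  W  L  W
Position 33 is W, so the first player wins.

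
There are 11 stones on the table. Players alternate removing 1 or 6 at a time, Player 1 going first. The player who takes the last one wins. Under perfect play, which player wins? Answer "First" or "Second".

Second

Compute winning (W) and losing (L) positions by backward induction:
i:   0  1  2  3  4  5  6  7  8  9 10 11
     L  W  L  W  L  W  W  L  W  L  W  L
Position 11 is L, so the second player wins.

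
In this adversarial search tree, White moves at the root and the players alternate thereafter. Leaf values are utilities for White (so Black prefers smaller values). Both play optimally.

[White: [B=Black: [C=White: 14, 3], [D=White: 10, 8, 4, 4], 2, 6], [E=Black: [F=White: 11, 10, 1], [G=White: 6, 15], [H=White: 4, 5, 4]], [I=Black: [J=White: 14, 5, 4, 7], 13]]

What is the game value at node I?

J: max(14, 5, 4, 7) = 14
I: min(14, 13) = 13

13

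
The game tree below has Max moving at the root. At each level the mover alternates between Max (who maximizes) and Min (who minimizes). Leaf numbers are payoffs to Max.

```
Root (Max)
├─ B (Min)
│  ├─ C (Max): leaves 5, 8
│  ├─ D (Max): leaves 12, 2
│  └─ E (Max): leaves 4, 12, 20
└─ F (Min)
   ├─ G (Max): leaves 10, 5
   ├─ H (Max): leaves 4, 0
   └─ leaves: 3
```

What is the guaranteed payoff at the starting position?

8

C (Max): max(5, 8) = 8
D (Max): max(12, 2) = 12
E (Max): max(4, 12, 20) = 20
B (Min): min(8, 12, 20) = 8
G (Max): max(10, 5) = 10
H (Max): max(4, 0) = 4
F (Min): min(10, 4, 3) = 3
Root (Max): max(8, 3) = 8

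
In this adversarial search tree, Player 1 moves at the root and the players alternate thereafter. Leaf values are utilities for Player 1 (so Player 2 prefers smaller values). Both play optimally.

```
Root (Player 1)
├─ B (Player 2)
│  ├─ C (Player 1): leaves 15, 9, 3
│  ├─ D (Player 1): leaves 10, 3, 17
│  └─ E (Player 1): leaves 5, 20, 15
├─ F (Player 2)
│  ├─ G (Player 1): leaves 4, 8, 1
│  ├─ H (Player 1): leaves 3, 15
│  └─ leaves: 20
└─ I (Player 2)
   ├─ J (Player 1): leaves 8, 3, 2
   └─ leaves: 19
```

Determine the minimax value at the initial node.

C (Player 1): max(15, 9, 3) = 15
D (Player 1): max(10, 3, 17) = 17
E (Player 1): max(5, 20, 15) = 20
B (Player 2): min(15, 17, 20) = 15
G (Player 1): max(4, 8, 1) = 8
H (Player 1): max(3, 15) = 15
F (Player 2): min(8, 15, 20) = 8
J (Player 1): max(8, 3, 2) = 8
I (Player 2): min(8, 19) = 8
Root (Player 1): max(15, 8, 8) = 15

15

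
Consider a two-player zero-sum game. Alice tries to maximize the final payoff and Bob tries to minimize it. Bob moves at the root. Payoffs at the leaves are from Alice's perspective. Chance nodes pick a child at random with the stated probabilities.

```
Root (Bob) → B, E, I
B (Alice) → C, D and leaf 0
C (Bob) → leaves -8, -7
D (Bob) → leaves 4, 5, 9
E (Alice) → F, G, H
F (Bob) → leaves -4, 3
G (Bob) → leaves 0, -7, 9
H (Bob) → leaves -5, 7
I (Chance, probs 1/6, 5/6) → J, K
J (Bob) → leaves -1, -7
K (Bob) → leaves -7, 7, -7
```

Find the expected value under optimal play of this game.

-7

C (Bob): min(-8, -7) = -8
D (Bob): min(4, 5, 9) = 4
B (Alice): max(-8, 4, 0) = 4
F (Bob): min(-4, 3) = -4
G (Bob): min(0, -7, 9) = -7
H (Bob): min(-5, 7) = -5
E (Alice): max(-4, -7, -5) = -4
J (Bob): min(-1, -7) = -7
K (Bob): min(-7, 7, -7) = -7
I (Chance): 1/6·-7 + 5/6·-7 = -7
Root (Bob): min(4, -4, -7) = -7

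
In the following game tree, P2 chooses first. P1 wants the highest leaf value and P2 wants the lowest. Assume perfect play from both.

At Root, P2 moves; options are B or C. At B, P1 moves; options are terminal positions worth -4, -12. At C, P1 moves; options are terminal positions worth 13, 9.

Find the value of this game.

-4

B (P1): max(-4, -12) = -4
C (P1): max(13, 9) = 13
Root (P2): min(-4, 13) = -4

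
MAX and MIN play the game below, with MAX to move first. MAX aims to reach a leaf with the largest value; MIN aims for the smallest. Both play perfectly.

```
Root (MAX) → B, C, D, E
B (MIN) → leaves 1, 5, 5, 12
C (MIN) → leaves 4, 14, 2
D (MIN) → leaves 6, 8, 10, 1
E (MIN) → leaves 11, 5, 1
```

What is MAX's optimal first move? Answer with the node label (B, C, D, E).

B (MIN): min(1, 5, 5, 12) = 1
C (MIN): min(4, 14, 2) = 2
D (MIN): min(6, 8, 10, 1) = 1
E (MIN): min(11, 5, 1) = 1
Root (MAX): max(1, 2, 1, 1) = 2
MAX picks the child with the highest value: C (value 2).

C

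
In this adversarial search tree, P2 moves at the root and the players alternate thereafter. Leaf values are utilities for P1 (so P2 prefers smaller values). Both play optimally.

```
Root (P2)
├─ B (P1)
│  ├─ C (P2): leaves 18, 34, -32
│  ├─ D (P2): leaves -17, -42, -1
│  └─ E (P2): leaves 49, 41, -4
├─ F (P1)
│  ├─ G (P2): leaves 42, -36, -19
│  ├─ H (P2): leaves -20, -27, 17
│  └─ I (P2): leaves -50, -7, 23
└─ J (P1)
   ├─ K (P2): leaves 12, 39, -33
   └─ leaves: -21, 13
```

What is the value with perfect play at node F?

G: min(42, -36, -19) = -36
H: min(-20, -27, 17) = -27
I: min(-50, -7, 23) = -50
F: max(-36, -27, -50) = -27

-27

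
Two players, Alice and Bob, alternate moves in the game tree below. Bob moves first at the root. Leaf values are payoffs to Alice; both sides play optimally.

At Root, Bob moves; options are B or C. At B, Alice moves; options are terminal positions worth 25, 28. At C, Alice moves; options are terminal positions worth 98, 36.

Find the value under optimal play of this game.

28

B (Alice): max(25, 28) = 28
C (Alice): max(98, 36) = 98
Root (Bob): min(28, 98) = 28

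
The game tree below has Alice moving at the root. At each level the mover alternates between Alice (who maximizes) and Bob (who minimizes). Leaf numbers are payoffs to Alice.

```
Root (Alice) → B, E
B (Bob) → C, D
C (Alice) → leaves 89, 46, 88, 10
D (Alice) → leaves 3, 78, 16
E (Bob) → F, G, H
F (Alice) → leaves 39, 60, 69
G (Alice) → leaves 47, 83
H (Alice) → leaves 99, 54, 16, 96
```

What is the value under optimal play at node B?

C: max(89, 46, 88, 10) = 89
D: max(3, 78, 16) = 78
B: min(89, 78) = 78

78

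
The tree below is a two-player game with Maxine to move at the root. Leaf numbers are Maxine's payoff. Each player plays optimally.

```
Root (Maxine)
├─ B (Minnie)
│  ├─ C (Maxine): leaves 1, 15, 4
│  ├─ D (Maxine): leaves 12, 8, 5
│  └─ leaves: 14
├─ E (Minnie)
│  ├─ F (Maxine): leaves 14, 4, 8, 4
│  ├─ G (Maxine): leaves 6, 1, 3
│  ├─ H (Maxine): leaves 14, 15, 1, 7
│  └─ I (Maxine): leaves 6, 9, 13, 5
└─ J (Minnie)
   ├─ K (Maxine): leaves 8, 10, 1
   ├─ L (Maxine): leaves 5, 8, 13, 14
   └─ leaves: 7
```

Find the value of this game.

12

C (Maxine): max(1, 15, 4) = 15
D (Maxine): max(12, 8, 5) = 12
B (Minnie): min(15, 12, 14) = 12
F (Maxine): max(14, 4, 8, 4) = 14
G (Maxine): max(6, 1, 3) = 6
H (Maxine): max(14, 15, 1, 7) = 15
I (Maxine): max(6, 9, 13, 5) = 13
E (Minnie): min(14, 6, 15, 13) = 6
K (Maxine): max(8, 10, 1) = 10
L (Maxine): max(5, 8, 13, 14) = 14
J (Minnie): min(10, 14, 7) = 7
Root (Maxine): max(12, 6, 7) = 12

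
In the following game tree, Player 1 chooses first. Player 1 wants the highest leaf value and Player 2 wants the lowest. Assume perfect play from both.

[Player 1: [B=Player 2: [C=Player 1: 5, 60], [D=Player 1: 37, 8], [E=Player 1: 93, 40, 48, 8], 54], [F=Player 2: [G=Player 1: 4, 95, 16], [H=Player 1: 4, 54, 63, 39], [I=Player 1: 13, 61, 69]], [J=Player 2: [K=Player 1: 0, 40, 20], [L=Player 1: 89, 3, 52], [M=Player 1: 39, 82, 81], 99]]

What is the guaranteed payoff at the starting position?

C (Player 1): max(5, 60) = 60
D (Player 1): max(37, 8) = 37
E (Player 1): max(93, 40, 48, 8) = 93
B (Player 2): min(60, 37, 93, 54) = 37
G (Player 1): max(4, 95, 16) = 95
H (Player 1): max(4, 54, 63, 39) = 63
I (Player 1): max(13, 61, 69) = 69
F (Player 2): min(95, 63, 69) = 63
K (Player 1): max(0, 40, 20) = 40
L (Player 1): max(89, 3, 52) = 89
M (Player 1): max(39, 82, 81) = 82
J (Player 2): min(40, 89, 82, 99) = 40
Root (Player 1): max(37, 63, 40) = 63

63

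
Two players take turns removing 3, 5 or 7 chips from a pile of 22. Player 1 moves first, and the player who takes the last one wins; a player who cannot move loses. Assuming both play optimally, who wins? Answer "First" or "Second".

Mark each pile size as W (mover wins) or L (mover loses):
i:   0  1  2  3  4  5  6  7  8  9 10 11 12 13 14 15 16 17 18 19 20 21 22
     L  L  L  W  W  W  W  W  W  W  L  L  L  W  W  W  W  W  W  W  L  L  L
Position 22 is L, so the second player wins.

Second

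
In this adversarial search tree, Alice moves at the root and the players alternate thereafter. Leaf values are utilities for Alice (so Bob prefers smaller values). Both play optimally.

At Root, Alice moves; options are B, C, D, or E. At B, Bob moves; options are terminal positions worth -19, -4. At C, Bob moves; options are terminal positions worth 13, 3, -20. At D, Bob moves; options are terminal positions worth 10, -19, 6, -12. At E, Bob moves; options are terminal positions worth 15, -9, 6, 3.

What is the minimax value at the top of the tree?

-9

B (Bob): min(-19, -4) = -19
C (Bob): min(13, 3, -20) = -20
D (Bob): min(10, -19, 6, -12) = -19
E (Bob): min(15, -9, 6, 3) = -9
Root (Alice): max(-19, -20, -19, -9) = -9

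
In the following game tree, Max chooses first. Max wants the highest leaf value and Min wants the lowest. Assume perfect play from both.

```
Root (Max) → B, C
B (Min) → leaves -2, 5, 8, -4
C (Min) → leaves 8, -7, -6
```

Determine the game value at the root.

B (Min): min(-2, 5, 8, -4) = -4
C (Min): min(8, -7, -6) = -7
Root (Max): max(-4, -7) = -4

-4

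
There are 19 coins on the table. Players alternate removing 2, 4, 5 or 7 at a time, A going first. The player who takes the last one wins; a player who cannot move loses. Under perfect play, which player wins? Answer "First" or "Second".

W/L table (W = player to move can force a win):
i:   0  1  2  3  4  5  6  7  8  9 10 11 12 13 14 15 16 17 18 19
     L  L  W  W  W  W  W  W  W  L  L  W  W  W  W  W  W  W  L  L
Position 19 is L, so the second player wins.

Second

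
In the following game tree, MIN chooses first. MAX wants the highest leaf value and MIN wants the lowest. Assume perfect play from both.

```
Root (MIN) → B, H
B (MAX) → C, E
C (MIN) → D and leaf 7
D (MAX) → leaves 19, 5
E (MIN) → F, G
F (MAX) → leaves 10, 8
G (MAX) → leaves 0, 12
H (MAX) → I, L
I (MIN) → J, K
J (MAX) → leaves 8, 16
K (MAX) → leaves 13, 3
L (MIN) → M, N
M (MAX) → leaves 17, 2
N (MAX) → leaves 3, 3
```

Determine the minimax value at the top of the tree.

10

D (MAX): max(19, 5) = 19
C (MIN): min(19, 7) = 7
F (MAX): max(10, 8) = 10
G (MAX): max(0, 12) = 12
E (MIN): min(10, 12) = 10
B (MAX): max(7, 10) = 10
J (MAX): max(8, 16) = 16
K (MAX): max(13, 3) = 13
I (MIN): min(16, 13) = 13
M (MAX): max(17, 2) = 17
N (MAX): max(3, 3) = 3
L (MIN): min(17, 3) = 3
H (MAX): max(13, 3) = 13
Root (MIN): min(10, 13) = 10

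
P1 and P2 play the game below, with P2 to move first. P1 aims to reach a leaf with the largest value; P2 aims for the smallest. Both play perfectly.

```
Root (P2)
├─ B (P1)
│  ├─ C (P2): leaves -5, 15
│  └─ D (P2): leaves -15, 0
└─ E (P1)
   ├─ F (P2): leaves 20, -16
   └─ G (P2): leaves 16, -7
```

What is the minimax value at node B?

C: min(-5, 15) = -5
D: min(-15, 0) = -15
B: max(-5, -15) = -5

-5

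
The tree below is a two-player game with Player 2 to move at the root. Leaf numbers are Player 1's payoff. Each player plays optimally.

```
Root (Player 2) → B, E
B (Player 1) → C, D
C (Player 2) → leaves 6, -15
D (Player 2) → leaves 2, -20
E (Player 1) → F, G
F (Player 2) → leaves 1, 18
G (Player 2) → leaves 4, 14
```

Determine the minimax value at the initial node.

C (Player 2): min(6, -15) = -15
D (Player 2): min(2, -20) = -20
B (Player 1): max(-15, -20) = -15
F (Player 2): min(1, 18) = 1
G (Player 2): min(4, 14) = 4
E (Player 1): max(1, 4) = 4
Root (Player 2): min(-15, 4) = -15

-15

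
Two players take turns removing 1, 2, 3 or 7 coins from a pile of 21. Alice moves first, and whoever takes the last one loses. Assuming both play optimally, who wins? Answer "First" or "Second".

Mark each pile size as W (mover wins) or L (mover loses):
i:   0  1  2  3  4  5  6  7  8  9 10 11 12 13 14 15 16 17 18 19 20 21
     W  L  W  W  W  L  W  W  W  L  W  W  W  L  W  W  W  L  W  W  W  L
Position 21 is L, so the second player wins.

Second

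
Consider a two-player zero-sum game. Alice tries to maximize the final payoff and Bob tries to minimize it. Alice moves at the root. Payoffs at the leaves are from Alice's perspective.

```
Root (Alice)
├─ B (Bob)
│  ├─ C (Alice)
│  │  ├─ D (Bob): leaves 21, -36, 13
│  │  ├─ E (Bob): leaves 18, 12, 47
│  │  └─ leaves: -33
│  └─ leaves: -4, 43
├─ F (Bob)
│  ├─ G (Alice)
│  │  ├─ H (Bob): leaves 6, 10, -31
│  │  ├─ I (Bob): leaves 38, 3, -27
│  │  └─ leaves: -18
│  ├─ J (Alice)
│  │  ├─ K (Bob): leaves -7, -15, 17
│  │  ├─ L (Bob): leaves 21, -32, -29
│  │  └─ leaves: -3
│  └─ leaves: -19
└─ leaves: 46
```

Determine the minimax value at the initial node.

D (Bob): min(21, -36, 13) = -36
E (Bob): min(18, 12, 47) = 12
C (Alice): max(-36, 12, -33) = 12
B (Bob): min(12, -4, 43) = -4
H (Bob): min(6, 10, -31) = -31
I (Bob): min(38, 3, -27) = -27
G (Alice): max(-31, -27, -18) = -18
K (Bob): min(-7, -15, 17) = -15
L (Bob): min(21, -32, -29) = -32
J (Alice): max(-15, -32, -3) = -3
F (Bob): min(-18, -3, -19) = -19
Root (Alice): max(-4, -19, 46) = 46

46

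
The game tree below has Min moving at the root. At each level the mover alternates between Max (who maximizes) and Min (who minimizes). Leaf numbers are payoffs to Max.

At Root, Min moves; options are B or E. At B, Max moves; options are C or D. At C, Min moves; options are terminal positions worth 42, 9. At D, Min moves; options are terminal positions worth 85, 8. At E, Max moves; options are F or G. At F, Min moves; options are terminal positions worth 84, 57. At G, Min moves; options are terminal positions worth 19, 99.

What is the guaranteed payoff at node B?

9

C: min(42, 9) = 9
D: min(85, 8) = 8
B: max(9, 8) = 9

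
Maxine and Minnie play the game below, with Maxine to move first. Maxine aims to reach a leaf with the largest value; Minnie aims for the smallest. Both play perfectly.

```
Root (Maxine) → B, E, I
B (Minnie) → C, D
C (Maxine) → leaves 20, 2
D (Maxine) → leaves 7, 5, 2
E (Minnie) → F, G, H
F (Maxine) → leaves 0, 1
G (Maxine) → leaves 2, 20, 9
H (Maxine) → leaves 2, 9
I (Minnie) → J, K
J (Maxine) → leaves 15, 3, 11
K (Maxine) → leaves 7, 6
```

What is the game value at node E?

1

F: max(0, 1) = 1
G: max(2, 20, 9) = 20
H: max(2, 9) = 9
E: min(1, 20, 9) = 1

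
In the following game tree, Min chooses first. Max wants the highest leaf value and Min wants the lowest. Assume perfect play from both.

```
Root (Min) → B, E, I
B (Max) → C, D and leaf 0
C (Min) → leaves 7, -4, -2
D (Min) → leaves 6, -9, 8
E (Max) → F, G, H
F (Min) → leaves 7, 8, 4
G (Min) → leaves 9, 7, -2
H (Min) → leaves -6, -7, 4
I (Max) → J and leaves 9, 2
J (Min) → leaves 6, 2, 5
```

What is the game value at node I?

9

J: min(6, 2, 5) = 2
I: max(2, 9, 2) = 9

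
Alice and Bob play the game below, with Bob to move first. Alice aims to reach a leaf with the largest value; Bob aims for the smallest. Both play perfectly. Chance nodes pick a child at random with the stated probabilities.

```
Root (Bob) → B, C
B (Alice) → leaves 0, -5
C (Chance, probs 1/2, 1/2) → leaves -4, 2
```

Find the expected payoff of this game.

B (Alice): max(0, -5) = 0
C (Chance): 1/2·-4 + 1/2·2 = -1
Root (Bob): min(0, -1) = -1

-1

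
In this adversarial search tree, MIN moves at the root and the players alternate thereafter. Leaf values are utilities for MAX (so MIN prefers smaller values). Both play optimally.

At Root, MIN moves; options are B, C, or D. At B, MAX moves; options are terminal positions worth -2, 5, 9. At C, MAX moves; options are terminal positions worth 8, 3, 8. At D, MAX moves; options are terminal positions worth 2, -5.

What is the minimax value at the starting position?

B (MAX): max(-2, 5, 9) = 9
C (MAX): max(8, 3, 8) = 8
D (MAX): max(2, -5) = 2
Root (MIN): min(9, 8, 2) = 2

2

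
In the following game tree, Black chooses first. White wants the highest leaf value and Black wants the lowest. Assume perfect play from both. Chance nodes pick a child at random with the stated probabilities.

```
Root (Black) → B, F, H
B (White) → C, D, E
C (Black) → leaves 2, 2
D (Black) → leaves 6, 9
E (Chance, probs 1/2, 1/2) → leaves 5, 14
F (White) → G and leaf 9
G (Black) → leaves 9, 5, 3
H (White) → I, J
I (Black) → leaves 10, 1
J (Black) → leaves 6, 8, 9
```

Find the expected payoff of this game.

C (Black): min(2, 2) = 2
D (Black): min(6, 9) = 6
E (Chance): 1/2·5 + 1/2·14 = 9.5
B (White): max(2, 6, 9.5) = 9.5
G (Black): min(9, 5, 3) = 3
F (White): max(3, 9) = 9
I (Black): min(10, 1) = 1
J (Black): min(6, 8, 9) = 6
H (White): max(1, 6) = 6
Root (Black): min(9.5, 9, 6) = 6

6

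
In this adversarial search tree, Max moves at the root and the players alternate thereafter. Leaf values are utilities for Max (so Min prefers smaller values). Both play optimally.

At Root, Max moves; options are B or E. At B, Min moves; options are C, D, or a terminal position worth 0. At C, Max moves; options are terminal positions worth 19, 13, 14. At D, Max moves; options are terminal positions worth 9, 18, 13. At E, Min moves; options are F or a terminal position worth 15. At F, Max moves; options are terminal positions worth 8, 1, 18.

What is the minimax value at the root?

C (Max): max(19, 13, 14) = 19
D (Max): max(9, 18, 13) = 18
B (Min): min(19, 18, 0) = 0
F (Max): max(8, 1, 18) = 18
E (Min): min(18, 15) = 15
Root (Max): max(0, 15) = 15

15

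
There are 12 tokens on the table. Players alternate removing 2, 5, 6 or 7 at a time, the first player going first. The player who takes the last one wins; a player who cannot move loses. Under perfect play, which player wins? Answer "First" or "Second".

Second

Mark each pile size as W (mover wins) or L (mover loses):
i:   0  1  2  3  4  5  6  7  8  9 10 11 12
     L  L  W  W  L  W  W  W  W  W  W  W  L
Position 12 is L, so the second player wins.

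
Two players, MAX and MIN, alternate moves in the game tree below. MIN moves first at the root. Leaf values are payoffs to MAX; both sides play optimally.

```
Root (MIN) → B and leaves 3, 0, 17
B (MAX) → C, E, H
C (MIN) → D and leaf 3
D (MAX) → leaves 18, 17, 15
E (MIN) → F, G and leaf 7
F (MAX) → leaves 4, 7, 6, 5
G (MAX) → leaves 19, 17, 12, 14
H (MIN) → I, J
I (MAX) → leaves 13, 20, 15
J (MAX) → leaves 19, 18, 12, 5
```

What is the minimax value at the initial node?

0

D (MAX): max(18, 17, 15) = 18
C (MIN): min(18, 3) = 3
F (MAX): max(4, 7, 6, 5) = 7
G (MAX): max(19, 17, 12, 14) = 19
E (MIN): min(7, 19, 7) = 7
I (MAX): max(13, 20, 15) = 20
J (MAX): max(19, 18, 12, 5) = 19
H (MIN): min(20, 19) = 19
B (MAX): max(3, 7, 19) = 19
Root (MIN): min(19, 3, 0, 17) = 0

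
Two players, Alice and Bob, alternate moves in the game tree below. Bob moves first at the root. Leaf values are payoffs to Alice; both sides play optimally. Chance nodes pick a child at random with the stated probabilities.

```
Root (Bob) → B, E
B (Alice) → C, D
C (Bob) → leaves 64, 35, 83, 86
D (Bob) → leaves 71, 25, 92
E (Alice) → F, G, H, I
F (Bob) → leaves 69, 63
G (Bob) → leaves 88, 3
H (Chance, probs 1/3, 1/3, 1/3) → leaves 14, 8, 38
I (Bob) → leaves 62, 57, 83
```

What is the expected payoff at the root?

C (Bob): min(64, 35, 83, 86) = 35
D (Bob): min(71, 25, 92) = 25
B (Alice): max(35, 25) = 35
F (Bob): min(69, 63) = 63
G (Bob): min(88, 3) = 3
H (Chance): 1/3·14 + 1/3·8 + 1/3·38 = 20
I (Bob): min(62, 57, 83) = 57
E (Alice): max(63, 3, 20, 57) = 63
Root (Bob): min(35, 63) = 35

35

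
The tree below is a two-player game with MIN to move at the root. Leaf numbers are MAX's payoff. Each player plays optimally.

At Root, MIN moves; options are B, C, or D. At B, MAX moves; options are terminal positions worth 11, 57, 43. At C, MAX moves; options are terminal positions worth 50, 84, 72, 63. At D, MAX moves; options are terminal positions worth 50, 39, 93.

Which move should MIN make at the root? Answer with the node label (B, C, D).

B (MAX): max(11, 57, 43) = 57
C (MAX): max(50, 84, 72, 63) = 84
D (MAX): max(50, 39, 93) = 93
Root (MIN): min(57, 84, 93) = 57
MIN picks the child with the lowest value: B (value 57).

B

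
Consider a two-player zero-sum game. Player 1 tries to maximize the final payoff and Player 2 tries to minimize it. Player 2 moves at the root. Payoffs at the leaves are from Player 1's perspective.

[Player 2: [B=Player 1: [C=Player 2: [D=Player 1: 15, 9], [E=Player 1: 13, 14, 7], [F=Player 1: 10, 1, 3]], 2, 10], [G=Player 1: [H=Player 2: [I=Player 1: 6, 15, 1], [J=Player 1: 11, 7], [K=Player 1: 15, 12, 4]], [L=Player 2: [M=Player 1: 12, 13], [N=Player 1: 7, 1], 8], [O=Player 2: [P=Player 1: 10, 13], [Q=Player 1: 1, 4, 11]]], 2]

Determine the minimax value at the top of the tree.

D (Player 1): max(15, 9) = 15
E (Player 1): max(13, 14, 7) = 14
F (Player 1): max(10, 1, 3) = 10
C (Player 2): min(15, 14, 10) = 10
B (Player 1): max(10, 2, 10) = 10
I (Player 1): max(6, 15, 1) = 15
J (Player 1): max(11, 7) = 11
K (Player 1): max(15, 12, 4) = 15
H (Player 2): min(15, 11, 15) = 11
M (Player 1): max(12, 13) = 13
N (Player 1): max(7, 1) = 7
L (Player 2): min(13, 7, 8) = 7
P (Player 1): max(10, 13) = 13
Q (Player 1): max(1, 4, 11) = 11
O (Player 2): min(13, 11) = 11
G (Player 1): max(11, 7, 11) = 11
Root (Player 2): min(10, 11, 2) = 2

2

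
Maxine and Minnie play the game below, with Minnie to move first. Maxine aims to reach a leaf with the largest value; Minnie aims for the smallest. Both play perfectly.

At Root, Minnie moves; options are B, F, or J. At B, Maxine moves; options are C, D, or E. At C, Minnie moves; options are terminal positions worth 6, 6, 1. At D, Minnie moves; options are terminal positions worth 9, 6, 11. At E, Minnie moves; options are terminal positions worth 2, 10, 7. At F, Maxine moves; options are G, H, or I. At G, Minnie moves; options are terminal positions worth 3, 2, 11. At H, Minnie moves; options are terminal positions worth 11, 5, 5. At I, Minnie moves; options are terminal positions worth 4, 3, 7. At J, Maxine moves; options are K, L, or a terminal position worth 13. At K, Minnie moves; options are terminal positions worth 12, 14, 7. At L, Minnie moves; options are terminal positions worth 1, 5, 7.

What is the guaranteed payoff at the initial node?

5

C (Minnie): min(6, 6, 1) = 1
D (Minnie): min(9, 6, 11) = 6
E (Minnie): min(2, 10, 7) = 2
B (Maxine): max(1, 6, 2) = 6
G (Minnie): min(3, 2, 11) = 2
H (Minnie): min(11, 5, 5) = 5
I (Minnie): min(4, 3, 7) = 3
F (Maxine): max(2, 5, 3) = 5
K (Minnie): min(12, 14, 7) = 7
L (Minnie): min(1, 5, 7) = 1
J (Maxine): max(7, 1, 13) = 13
Root (Minnie): min(6, 5, 13) = 5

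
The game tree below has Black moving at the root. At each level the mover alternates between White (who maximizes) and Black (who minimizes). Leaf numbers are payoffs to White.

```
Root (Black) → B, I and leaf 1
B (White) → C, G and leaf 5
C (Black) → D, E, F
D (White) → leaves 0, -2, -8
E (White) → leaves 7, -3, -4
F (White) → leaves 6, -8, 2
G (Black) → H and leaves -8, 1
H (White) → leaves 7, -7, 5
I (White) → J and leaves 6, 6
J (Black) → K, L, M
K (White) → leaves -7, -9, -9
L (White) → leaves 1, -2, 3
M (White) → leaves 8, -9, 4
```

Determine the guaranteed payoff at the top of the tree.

1

D (White): max(0, -2, -8) = 0
E (White): max(7, -3, -4) = 7
F (White): max(6, -8, 2) = 6
C (Black): min(0, 7, 6) = 0
H (White): max(7, -7, 5) = 7
G (Black): min(7, -8, 1) = -8
B (White): max(0, -8, 5) = 5
K (White): max(-7, -9, -9) = -7
L (White): max(1, -2, 3) = 3
M (White): max(8, -9, 4) = 8
J (Black): min(-7, 3, 8) = -7
I (White): max(-7, 6, 6) = 6
Root (Black): min(5, 6, 1) = 1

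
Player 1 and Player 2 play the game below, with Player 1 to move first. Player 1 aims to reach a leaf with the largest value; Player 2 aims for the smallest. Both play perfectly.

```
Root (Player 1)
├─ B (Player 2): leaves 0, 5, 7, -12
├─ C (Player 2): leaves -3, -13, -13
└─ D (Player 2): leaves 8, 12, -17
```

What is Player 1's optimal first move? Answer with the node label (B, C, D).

B (Player 2): min(0, 5, 7, -12) = -12
C (Player 2): min(-3, -13, -13) = -13
D (Player 2): min(8, 12, -17) = -17
Root (Player 1): max(-12, -13, -17) = -12
Player 1 picks the child with the highest value: B (value -12).

B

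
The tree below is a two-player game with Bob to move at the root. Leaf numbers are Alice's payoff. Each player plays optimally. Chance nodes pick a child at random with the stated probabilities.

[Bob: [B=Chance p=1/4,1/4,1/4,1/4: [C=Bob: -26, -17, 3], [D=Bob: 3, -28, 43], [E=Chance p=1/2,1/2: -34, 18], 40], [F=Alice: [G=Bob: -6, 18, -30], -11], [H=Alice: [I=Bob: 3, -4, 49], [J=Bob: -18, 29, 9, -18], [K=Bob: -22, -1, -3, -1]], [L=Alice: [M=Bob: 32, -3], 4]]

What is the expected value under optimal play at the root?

C (Bob): min(-26, -17, 3) = -26
D (Bob): min(3, -28, 43) = -28
E (Chance): 1/2·-34 + 1/2·18 = -8
B (Chance): 1/4·-26 + 1/4·-28 + 1/4·-8 + 1/4·40 = -5.5
G (Bob): min(-6, 18, -30) = -30
F (Alice): max(-30, -11) = -11
I (Bob): min(3, -4, 49) = -4
J (Bob): min(-18, 29, 9, -18) = -18
K (Bob): min(-22, -1, -3, -1) = -22
H (Alice): max(-4, -18, -22) = -4
M (Bob): min(32, -3) = -3
L (Alice): max(-3, 4) = 4
Root (Bob): min(-5.5, -11, -4, 4) = -11

-11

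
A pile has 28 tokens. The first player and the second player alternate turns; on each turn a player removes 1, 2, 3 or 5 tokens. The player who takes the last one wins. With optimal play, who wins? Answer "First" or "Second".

Second

Compute winning (W) and losing (L) positions by backward induction:
i:   0  1  2  3  4  5  6  7  8  9 10 11 12 13 14 15 16 17 18 19 20 21 22 23 24 25 26 27 28
     L  W  W  W  L  W  W  W  L  W  W  W  L  W  W  W  L  W  W  W  L  W  W  W  L  W  W  W  L
Position 28 is L, so the second player wins.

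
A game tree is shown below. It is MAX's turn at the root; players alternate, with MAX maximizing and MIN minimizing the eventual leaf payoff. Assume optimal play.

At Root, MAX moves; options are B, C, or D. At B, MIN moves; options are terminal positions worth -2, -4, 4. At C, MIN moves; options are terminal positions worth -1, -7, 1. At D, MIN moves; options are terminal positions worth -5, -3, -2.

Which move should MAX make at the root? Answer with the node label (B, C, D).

B (MIN): min(-2, -4, 4) = -4
C (MIN): min(-1, -7, 1) = -7
D (MIN): min(-5, -3, -2) = -5
Root (MAX): max(-4, -7, -5) = -4
MAX picks the child with the highest value: B (value -4).

B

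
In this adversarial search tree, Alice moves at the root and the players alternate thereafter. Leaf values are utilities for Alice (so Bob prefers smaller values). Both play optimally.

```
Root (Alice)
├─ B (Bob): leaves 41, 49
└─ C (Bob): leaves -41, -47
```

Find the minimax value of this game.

41

B (Bob): min(41, 49) = 41
C (Bob): min(-41, -47) = -47
Root (Alice): max(41, -47) = 41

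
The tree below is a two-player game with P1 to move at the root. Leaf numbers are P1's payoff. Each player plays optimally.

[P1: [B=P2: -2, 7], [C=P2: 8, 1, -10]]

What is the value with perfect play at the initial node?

-2

B (P2): min(-2, 7) = -2
C (P2): min(8, 1, -10) = -10
Root (P1): max(-2, -10) = -2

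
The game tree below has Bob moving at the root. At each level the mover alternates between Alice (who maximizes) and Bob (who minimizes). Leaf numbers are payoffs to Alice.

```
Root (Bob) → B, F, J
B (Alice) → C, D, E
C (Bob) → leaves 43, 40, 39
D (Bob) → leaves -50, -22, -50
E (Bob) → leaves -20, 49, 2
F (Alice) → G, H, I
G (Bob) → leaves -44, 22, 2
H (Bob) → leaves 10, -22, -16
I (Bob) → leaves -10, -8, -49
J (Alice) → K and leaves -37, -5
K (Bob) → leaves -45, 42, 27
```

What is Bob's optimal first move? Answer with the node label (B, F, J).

C (Bob): min(43, 40, 39) = 39
D (Bob): min(-50, -22, -50) = -50
E (Bob): min(-20, 49, 2) = -20
B (Alice): max(39, -50, -20) = 39
G (Bob): min(-44, 22, 2) = -44
H (Bob): min(10, -22, -16) = -22
I (Bob): min(-10, -8, -49) = -49
F (Alice): max(-44, -22, -49) = -22
K (Bob): min(-45, 42, 27) = -45
J (Alice): max(-45, -37, -5) = -5
Root (Bob): min(39, -22, -5) = -22
Bob picks the child with the lowest value: F (value -22).

F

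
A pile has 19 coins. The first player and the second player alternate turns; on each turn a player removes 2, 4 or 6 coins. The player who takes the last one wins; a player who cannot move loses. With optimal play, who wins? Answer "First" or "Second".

First

Mark each pile size as W (mover wins) or L (mover loses):
i:   0  1  2  3  4  5  6  7  8  9 10 11 12 13 14 15 16 17 18 19
     L  L  W  W  W  W  W  W  L  L  W  W  W  W  W  W  L  L  W  W
Position 19 is W, so the first player wins.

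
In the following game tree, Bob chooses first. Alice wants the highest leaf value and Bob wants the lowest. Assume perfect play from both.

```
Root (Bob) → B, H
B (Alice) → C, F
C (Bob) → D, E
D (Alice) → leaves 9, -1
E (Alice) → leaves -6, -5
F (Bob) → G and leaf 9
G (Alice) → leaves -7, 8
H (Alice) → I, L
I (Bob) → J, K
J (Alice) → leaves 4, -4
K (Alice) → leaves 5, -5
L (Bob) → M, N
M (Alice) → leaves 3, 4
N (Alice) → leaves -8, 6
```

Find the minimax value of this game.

4

D (Alice): max(9, -1) = 9
E (Alice): max(-6, -5) = -5
C (Bob): min(9, -5) = -5
G (Alice): max(-7, 8) = 8
F (Bob): min(8, 9) = 8
B (Alice): max(-5, 8) = 8
J (Alice): max(4, -4) = 4
K (Alice): max(5, -5) = 5
I (Bob): min(4, 5) = 4
M (Alice): max(3, 4) = 4
N (Alice): max(-8, 6) = 6
L (Bob): min(4, 6) = 4
H (Alice): max(4, 4) = 4
Root (Bob): min(8, 4) = 4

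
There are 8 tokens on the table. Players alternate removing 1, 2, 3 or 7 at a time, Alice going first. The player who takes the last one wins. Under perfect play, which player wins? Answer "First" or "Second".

Positions where the player to move wins (W) vs loses (L):
i:   0  1  2  3  4  5  6  7  8
     L  W  W  W  L  W  W  W  L
Position 8 is L, so the second player wins.

Second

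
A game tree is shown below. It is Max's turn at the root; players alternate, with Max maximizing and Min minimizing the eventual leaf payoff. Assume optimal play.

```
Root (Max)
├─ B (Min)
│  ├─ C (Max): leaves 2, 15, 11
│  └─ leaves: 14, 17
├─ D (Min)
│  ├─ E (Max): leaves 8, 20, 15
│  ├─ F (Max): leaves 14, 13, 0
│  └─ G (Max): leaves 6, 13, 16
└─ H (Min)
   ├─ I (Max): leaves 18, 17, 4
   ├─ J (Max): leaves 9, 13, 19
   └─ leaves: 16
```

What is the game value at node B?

C: max(2, 15, 11) = 15
B: min(15, 14, 17) = 14

14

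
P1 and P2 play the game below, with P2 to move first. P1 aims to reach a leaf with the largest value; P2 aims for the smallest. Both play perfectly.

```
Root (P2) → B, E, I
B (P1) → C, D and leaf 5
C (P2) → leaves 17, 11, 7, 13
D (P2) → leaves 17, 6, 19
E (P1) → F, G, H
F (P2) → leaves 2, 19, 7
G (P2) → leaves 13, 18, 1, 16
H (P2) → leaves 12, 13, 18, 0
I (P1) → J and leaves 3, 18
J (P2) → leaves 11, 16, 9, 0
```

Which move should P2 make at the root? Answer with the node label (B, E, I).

C (P2): min(17, 11, 7, 13) = 7
D (P2): min(17, 6, 19) = 6
B (P1): max(7, 6, 5) = 7
F (P2): min(2, 19, 7) = 2
G (P2): min(13, 18, 1, 16) = 1
H (P2): min(12, 13, 18, 0) = 0
E (P1): max(2, 1, 0) = 2
J (P2): min(11, 16, 9, 0) = 0
I (P1): max(0, 3, 18) = 18
Root (P2): min(7, 2, 18) = 2
P2 picks the child with the lowest value: E (value 2).

E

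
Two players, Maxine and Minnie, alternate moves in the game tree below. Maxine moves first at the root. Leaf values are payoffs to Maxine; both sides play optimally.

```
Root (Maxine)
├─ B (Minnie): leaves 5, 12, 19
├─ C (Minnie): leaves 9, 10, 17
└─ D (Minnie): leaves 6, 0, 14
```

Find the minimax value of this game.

9

B (Minnie): min(5, 12, 19) = 5
C (Minnie): min(9, 10, 17) = 9
D (Minnie): min(6, 0, 14) = 0
Root (Maxine): max(5, 9, 0) = 9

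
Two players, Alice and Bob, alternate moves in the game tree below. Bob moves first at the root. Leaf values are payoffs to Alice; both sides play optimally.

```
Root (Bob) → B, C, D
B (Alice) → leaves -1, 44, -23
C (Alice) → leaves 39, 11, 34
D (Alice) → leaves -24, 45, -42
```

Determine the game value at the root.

B (Alice): max(-1, 44, -23) = 44
C (Alice): max(39, 11, 34) = 39
D (Alice): max(-24, 45, -42) = 45
Root (Bob): min(44, 39, 45) = 39

39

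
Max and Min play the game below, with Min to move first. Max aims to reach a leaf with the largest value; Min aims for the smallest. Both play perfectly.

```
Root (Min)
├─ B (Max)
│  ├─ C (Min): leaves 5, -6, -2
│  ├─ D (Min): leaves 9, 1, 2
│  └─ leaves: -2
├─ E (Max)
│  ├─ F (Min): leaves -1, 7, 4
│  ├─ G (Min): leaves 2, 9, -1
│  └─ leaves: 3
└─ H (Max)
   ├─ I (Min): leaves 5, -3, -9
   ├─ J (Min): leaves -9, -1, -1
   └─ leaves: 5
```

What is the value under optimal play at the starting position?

1

C (Min): min(5, -6, -2) = -6
D (Min): min(9, 1, 2) = 1
B (Max): max(-6, 1, -2) = 1
F (Min): min(-1, 7, 4) = -1
G (Min): min(2, 9, -1) = -1
E (Max): max(-1, -1, 3) = 3
I (Min): min(5, -3, -9) = -9
J (Min): min(-9, -1, -1) = -9
H (Max): max(-9, -9, 5) = 5
Root (Min): min(1, 3, 5) = 1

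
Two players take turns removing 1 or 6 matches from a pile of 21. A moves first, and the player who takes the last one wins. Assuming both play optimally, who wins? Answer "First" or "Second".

Second

Compute winning (W) and losing (L) positions by backward induction:
i:   0  1  2  3  4  5  6  7  8  9 10 11 12 13 14 15 16 17 18 19 20 21
     L  W  L  W  L  W  W  L  W  L  W  L  W  W  L  W  L  W  L  W  W  L
Position 21 is L, so the second player wins.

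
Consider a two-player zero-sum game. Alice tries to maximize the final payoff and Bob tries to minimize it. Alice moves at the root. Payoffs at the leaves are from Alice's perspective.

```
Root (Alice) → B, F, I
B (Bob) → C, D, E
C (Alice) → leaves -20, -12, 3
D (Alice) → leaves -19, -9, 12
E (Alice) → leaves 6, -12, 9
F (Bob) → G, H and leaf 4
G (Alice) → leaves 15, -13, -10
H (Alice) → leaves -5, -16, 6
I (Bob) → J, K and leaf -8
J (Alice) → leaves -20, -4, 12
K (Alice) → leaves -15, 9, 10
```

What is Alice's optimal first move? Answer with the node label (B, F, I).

F

C (Alice): max(-20, -12, 3) = 3
D (Alice): max(-19, -9, 12) = 12
E (Alice): max(6, -12, 9) = 9
B (Bob): min(3, 12, 9) = 3
G (Alice): max(15, -13, -10) = 15
H (Alice): max(-5, -16, 6) = 6
F (Bob): min(15, 6, 4) = 4
J (Alice): max(-20, -4, 12) = 12
K (Alice): max(-15, 9, 10) = 10
I (Bob): min(12, 10, -8) = -8
Root (Alice): max(3, 4, -8) = 4
Alice picks the child with the highest value: F (value 4).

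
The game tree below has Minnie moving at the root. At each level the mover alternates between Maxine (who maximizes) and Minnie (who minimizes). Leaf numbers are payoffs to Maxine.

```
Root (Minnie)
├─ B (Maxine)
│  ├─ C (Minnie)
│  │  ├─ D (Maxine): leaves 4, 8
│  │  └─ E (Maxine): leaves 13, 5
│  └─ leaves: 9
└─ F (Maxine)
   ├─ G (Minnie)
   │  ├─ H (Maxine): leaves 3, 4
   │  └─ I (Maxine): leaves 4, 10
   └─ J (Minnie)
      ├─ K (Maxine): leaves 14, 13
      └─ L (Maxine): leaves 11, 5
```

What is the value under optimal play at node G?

4

H: max(3, 4) = 4
I: max(4, 10) = 10
G: min(4, 10) = 4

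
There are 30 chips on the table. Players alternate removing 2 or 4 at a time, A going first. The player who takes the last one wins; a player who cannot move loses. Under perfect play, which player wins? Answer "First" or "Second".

Second

Positions where the player to move wins (W) vs loses (L):
i:   0  1  2  3  4  5  6  7  8  9 10 11 12 13 14 15 16 17 18 19 20 21 22 23 24 25 26 27 28 29 30
     L  L  W  W  W  W  L  L  W  W  W  W  L  L  W  W  W  W  L  L  W  W  W  W  L  L  W  W  W  W  L
Position 30 is L, so the second player wins.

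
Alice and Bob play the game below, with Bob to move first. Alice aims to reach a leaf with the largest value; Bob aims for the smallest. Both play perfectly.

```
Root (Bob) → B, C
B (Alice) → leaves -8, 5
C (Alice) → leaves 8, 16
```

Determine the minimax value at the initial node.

5

B (Alice): max(-8, 5) = 5
C (Alice): max(8, 16) = 16
Root (Bob): min(5, 16) = 5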